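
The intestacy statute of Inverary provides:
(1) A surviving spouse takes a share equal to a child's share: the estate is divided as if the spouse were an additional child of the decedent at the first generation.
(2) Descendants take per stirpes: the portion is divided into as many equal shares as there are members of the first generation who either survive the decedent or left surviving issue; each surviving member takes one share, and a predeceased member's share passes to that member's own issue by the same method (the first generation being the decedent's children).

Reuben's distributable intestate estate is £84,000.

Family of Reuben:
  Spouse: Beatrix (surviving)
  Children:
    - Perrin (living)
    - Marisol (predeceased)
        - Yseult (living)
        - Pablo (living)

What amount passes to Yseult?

Yseult receives £14,000.

The spouse counts as an additional share at the children's level, so there are 3 primary shares of £28,000. Beatrix takes one such share (£28,000).
The children's combined portion (£56,000) is divided into 2 shares of £28,000: Perrin takes £28,000; Marisol's £28,000 share passes to Marisol's issue.
Marisol's share (£28,000) is divided into 2 shares of £14,000: Yseult and Pablo each take £14,000.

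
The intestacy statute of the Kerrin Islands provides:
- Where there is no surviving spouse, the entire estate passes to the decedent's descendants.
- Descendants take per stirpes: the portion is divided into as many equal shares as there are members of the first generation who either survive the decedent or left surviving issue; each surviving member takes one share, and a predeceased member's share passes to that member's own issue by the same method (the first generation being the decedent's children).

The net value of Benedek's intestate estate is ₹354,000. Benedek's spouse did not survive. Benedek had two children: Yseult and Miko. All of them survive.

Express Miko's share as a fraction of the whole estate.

The entire ₹354,000 passes to the descendants.
That amount (₹354,000) is divided into 2 shares of ₹177,000: Yseult and Miko each take ₹177,000.

Miko receives 1/2 of the estate.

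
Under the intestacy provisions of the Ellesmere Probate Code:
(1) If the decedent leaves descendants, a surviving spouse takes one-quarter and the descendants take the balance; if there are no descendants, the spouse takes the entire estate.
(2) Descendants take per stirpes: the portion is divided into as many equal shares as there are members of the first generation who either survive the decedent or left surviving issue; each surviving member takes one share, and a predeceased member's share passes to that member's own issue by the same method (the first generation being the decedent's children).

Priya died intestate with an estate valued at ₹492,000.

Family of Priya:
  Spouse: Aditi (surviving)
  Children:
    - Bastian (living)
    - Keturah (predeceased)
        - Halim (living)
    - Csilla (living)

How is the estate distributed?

Aditi: ₹123,000; Bastian: ₹123,000; Halim: ₹123,000; Csilla: ₹123,000

Aditi takes one-quarter of ₹492,000 = ₹123,000. The remaining ₹369,000 passes to the descendants.
The descendants' portion (₹369,000) is divided into 3 shares of ₹123,000: Bastian and Csilla each take ₹123,000; Keturah's ₹123,000 share passes to Keturah's issue.
Keturah's share (₹123,000) passes entirely to Halim.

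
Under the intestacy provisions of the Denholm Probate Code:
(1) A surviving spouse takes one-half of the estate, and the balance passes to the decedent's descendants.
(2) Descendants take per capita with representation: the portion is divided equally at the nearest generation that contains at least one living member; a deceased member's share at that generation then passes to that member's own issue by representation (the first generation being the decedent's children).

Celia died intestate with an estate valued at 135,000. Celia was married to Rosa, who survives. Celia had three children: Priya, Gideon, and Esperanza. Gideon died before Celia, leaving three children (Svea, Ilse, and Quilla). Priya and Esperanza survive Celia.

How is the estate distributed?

Rosa takes one-half of 135,000 = 67,500. The remaining 67,500 passes to the descendants.
The descendants' portion (67,500) is divided into 3 shares of 22,500: Priya and Esperanza each take 22,500; Gideon's 22,500 share passes to Gideon's issue.
Gideon's share (22,500) is divided into 3 shares of 7,500: Svea, Ilse, and Quilla each take 7,500.

Rosa: 67,500; Priya: 22,500; Svea: 7,500; Ilse: 7,500; Quilla: 7,500; Esperanza: 22,500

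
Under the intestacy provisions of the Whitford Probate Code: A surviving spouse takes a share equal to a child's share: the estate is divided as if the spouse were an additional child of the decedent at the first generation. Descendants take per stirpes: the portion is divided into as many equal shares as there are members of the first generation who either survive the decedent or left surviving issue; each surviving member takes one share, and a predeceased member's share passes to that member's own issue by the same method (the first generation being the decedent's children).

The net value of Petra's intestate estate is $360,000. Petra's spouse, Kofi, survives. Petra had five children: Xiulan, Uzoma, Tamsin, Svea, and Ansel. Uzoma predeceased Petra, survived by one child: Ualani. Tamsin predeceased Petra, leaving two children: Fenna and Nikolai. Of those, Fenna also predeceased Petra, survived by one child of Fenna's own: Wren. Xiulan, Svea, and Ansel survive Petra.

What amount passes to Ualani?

The spouse counts as an additional share at the children's level, so there are 6 primary shares of $60,000. Kofi takes one such share ($60,000).
The children's combined portion ($300,000) is divided into 5 shares of $60,000: Xiulan, Svea, and Ansel each take $60,000; Uzoma's $60,000 share passes to Uzoma's issue; Tamsin's $60,000 share passes to Tamsin's issue.
Uzoma's share ($60,000) passes entirely to Ualani.
Tamsin's share ($60,000) is divided into 2 shares of $30,000: Nikolai takes $30,000; Fenna's $30,000 share passes to Fenna's issue.
Fenna's share ($30,000) passes entirely to Wren.

Ualani receives $60,000.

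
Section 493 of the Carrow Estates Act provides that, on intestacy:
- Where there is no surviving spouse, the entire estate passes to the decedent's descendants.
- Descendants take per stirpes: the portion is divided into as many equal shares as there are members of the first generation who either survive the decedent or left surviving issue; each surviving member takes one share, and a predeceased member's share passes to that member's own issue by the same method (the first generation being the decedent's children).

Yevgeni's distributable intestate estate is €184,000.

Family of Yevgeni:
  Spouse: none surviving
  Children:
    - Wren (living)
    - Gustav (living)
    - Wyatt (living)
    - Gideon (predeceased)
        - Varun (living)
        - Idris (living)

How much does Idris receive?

Idris receives €23,000.

The entire €184,000 passes to the descendants.
That amount (€184,000) is divided into 4 shares of €46,000: Wren, Gustav, and Wyatt each take €46,000; Gideon's €46,000 share passes to Gideon's issue.
Gideon's share (€46,000) is divided into 2 shares of €23,000: Varun and Idris each take €23,000.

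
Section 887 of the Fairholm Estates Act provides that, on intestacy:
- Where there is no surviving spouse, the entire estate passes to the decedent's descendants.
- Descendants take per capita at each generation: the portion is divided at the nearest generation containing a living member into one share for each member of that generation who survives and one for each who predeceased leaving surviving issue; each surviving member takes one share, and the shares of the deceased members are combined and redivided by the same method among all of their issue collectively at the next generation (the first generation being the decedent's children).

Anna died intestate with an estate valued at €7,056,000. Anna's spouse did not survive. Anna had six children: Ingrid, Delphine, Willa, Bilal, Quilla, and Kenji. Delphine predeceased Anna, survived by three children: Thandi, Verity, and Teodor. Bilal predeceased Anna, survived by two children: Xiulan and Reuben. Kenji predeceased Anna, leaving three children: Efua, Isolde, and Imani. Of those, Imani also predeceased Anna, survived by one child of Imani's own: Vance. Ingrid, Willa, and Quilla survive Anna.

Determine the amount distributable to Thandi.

The entire €7,056,000 passes to the descendants.
That amount (€7,056,000) is divided at the children's generation into 6 shares of €1,176,000. Ingrid, Willa, and Quilla each take €1,176,000. The 3 shares of the deceased (Delphine, Bilal, and Kenji) are combined into a pool of €3,528,000.
That pool (€3,528,000) is divided at the grandchildren's generation into 8 shares of €441,000. Thandi, Verity, Teodor, Xiulan, Reuben, Efua, and Isolde each take €441,000. The remaining share for the deceased Imani (€441,000) is carried to the next generation.
That pool (€441,000) passes entirely to Vance, the sole taker at the great-grandchildren's generation.

Thandi receives €441,000.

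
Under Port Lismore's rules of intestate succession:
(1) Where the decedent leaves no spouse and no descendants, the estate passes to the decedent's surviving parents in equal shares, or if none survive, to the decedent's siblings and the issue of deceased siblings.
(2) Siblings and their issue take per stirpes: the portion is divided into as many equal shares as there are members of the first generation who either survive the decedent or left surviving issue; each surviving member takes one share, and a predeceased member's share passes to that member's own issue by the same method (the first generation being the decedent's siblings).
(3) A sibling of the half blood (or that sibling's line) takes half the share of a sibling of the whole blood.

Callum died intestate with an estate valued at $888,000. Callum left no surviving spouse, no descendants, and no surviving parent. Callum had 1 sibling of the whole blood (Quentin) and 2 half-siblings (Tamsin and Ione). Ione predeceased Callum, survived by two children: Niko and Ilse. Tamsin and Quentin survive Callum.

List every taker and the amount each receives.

Tamsin: $222,000; Quentin: $444,000; Niko: $111,000; Ilse: $111,000

The entire $888,000 passes to the siblings and their issue.
Counting each half-blood sibling's line as half a unit, there are 2 units in $888,000, so one unit is $444,000. Whole-blood lines (Quentin) take $444,000 each; half-blood lines (Tamsin and Ione) take $222,000 each.
Ione's share ($222,000) is divided into 2 shares of $111,000: Niko and Ilse each take $111,000.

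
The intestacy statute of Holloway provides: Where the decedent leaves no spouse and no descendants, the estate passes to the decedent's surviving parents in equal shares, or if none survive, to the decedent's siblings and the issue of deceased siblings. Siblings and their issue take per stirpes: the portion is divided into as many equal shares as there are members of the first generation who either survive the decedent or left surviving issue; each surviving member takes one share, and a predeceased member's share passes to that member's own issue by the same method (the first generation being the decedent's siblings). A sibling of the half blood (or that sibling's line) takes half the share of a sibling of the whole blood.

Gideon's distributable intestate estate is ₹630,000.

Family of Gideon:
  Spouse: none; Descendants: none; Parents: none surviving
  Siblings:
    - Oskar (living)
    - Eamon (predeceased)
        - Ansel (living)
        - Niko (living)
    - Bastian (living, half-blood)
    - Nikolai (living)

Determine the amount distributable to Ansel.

The entire ₹630,000 passes to the siblings and their issue.
Counting each half-blood sibling's line as half a unit, there are 7/2 units in ₹630,000, so one unit is ₹180,000. Whole-blood lines (Oskar, Eamon, and Nikolai) take ₹180,000 each; half-blood lines (Bastian) take ₹90,000 each.
Eamon's share (₹180,000) is divided into 2 shares of ₹90,000: Ansel and Niko each take ₹90,000.

Ansel receives ₹90,000.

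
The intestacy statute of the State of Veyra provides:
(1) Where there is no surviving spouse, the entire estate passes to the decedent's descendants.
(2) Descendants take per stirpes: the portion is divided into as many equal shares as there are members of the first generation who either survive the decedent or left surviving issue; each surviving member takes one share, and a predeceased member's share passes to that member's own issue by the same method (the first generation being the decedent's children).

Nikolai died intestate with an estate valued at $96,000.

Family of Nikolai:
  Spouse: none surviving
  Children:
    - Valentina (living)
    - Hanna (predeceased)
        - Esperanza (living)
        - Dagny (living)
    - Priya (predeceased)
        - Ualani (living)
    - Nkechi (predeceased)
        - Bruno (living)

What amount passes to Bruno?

The entire $96,000 passes to the descendants.
That amount ($96,000) is divided into 4 shares of $24,000: Valentina takes $24,000; Hanna's $24,000 share passes to Hanna's issue; Priya's $24,000 share passes to Priya's issue; Nkechi's $24,000 share passes to Nkechi's issue.
Hanna's share ($24,000) is divided into 2 shares of $12,000: Esperanza and Dagny each take $12,000.
Priya's share ($24,000) passes entirely to Ualani.
Nkechi's share ($24,000) passes entirely to Bruno.

Bruno receives $24,000.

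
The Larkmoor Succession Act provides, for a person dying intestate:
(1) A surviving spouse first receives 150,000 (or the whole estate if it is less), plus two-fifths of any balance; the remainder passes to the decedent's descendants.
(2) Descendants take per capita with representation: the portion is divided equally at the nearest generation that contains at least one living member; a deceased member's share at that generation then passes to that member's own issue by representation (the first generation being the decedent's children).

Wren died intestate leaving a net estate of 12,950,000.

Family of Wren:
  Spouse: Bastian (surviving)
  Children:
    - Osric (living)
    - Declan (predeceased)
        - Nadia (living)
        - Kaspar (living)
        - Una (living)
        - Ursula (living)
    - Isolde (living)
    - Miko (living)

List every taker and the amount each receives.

Bastian: 5,270,000; Osric: 1,920,000; Nadia: 480,000; Kaspar: 480,000; Una: 480,000; Ursula: 480,000; Isolde: 1,920,000; Miko: 1,920,000

Bastian first takes 150,000, leaving a balance of 12,800,000. Bastian then takes two-fifths of the balance (5,120,000), for a total of 5,270,000. The remaining 7,680,000 passes to the descendants.
The descendants' portion (7,680,000) is divided into 4 shares of 1,920,000: Osric, Isolde, and Miko each take 1,920,000; Declan's 1,920,000 share passes to Declan's issue.
Declan's share (1,920,000) is divided into 4 shares of 480,000: Nadia, Kaspar, Una, and Ursula each take 480,000.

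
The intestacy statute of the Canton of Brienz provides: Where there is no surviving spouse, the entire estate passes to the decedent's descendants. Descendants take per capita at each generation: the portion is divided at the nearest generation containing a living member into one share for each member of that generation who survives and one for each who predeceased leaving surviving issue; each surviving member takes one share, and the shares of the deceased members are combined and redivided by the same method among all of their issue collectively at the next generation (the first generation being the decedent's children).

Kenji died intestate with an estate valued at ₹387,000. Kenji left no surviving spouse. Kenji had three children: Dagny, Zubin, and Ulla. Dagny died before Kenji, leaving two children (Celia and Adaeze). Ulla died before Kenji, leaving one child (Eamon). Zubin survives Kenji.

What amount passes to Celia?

Celia receives ₹86,000.

The entire ₹387,000 passes to the descendants.
That amount (₹387,000) is divided at the children's generation into 3 shares of ₹129,000. Zubin takes ₹129,000. The 2 shares of the deceased (Dagny and Ulla) are combined into a pool of ₹258,000.
That pool (₹258,000) is divided at the grandchildren's generation equally among Celia, Adaeze, and Eamon: ₹86,000 each.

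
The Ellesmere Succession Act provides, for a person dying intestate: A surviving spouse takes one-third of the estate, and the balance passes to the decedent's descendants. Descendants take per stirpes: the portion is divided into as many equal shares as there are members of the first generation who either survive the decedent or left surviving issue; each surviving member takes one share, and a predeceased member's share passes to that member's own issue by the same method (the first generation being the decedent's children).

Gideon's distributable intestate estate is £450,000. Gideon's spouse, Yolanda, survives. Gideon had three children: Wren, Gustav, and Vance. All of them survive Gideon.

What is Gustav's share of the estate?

Gustav receives £100,000.

Yolanda takes one-third of £450,000 = £150,000. The remaining £300,000 passes to the descendants.
The descendants' portion (£300,000) is divided into 3 shares of £100,000: Wren, Gustav, and Vance each take £100,000.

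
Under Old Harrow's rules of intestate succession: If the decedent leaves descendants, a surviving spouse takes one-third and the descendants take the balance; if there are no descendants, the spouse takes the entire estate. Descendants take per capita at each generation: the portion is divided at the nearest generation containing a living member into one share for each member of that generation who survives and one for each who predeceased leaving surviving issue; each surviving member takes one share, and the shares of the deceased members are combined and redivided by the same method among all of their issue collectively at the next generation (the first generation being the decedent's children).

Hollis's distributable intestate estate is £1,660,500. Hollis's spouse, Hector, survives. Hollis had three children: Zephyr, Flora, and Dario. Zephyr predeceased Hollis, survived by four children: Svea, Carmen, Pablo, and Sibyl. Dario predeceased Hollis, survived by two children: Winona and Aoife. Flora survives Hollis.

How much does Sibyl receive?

Hector takes one-third of £1,660,500 = £553,500. The remaining £1,107,000 passes to the descendants.
The descendants' portion (£1,107,000) is divided at the children's generation into 3 shares of £369,000. Flora takes £369,000. The 2 shares of the deceased (Zephyr and Dario) are combined into a pool of £738,000.
That pool (£738,000) is divided at the grandchildren's generation equally among Svea, Carmen, Pablo, Sibyl, Winona, and Aoife: £123,000 each.

Sibyl receives £123,000.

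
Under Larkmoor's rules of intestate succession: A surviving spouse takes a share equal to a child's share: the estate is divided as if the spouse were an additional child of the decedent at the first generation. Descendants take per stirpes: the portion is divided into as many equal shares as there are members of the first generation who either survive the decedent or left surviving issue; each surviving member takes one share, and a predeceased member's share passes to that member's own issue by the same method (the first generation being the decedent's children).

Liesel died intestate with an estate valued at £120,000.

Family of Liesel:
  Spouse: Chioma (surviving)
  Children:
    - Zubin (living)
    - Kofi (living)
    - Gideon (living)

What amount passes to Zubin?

Zubin receives £30,000.

The spouse counts as an additional share at the children's level, so there are 4 primary shares of £30,000. Chioma takes one such share (£30,000).
The children's combined portion (£90,000) is divided into 3 shares of £30,000: Zubin, Kofi, and Gideon each take £30,000.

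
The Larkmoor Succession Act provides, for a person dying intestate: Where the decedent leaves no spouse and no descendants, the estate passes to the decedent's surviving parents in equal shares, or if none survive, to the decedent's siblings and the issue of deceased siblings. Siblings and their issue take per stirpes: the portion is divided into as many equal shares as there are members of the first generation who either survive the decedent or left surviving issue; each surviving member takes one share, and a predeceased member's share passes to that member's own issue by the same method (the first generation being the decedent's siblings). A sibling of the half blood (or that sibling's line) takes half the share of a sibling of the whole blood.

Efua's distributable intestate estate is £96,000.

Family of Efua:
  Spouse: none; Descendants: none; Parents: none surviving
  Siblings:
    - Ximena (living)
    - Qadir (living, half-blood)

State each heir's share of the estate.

The entire £96,000 passes to the siblings and their issue.
Counting each half-blood sibling's line as half a unit, there are 3/2 units in £96,000, so one unit is £64,000. Whole-blood lines (Ximena) take £64,000 each; half-blood lines (Qadir) take £32,000 each.

Ximena: £64,000; Qadir: £32,000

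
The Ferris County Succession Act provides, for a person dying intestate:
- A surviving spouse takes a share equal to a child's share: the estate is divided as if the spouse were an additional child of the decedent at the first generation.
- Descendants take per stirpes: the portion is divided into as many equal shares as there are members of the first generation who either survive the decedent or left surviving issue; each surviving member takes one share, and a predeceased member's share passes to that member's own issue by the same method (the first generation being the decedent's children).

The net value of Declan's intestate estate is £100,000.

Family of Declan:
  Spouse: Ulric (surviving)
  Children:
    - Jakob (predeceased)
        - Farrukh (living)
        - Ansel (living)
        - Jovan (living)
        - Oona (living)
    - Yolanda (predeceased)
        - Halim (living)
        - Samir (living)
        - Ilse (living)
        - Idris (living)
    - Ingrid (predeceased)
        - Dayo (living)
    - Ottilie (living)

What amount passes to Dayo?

The spouse counts as an additional share at the children's level, so there are 5 primary shares of £20,000. Ulric takes one such share (£20,000).
The children's combined portion (£80,000) is divided into 4 shares of £20,000: Ottilie takes £20,000; Jakob's £20,000 share passes to Jakob's issue; Yolanda's £20,000 share passes to Yolanda's issue; Ingrid's £20,000 share passes to Ingrid's issue.
Jakob's share (£20,000) is divided into 4 shares of £5,000: Farrukh, Ansel, Jovan, and Oona each take £5,000.
Yolanda's share (£20,000) is divided into 4 shares of £5,000: Halim, Samir, Ilse, and Idris each take £5,000.
Ingrid's share (£20,000) passes entirely to Dayo.

Dayo receives £20,000.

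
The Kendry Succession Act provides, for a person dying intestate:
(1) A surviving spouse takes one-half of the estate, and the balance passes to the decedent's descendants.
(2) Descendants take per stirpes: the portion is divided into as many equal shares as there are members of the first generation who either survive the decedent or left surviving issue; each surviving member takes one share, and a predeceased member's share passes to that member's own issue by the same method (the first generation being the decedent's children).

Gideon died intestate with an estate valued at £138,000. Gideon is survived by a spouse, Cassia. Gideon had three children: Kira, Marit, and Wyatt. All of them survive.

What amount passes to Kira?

Cassia takes one-half of £138,000 = £69,000. The remaining £69,000 passes to the descendants.
The descendants' portion (£69,000) is divided into 3 shares of £23,000: Kira, Marit, and Wyatt each take £23,000.

Kira receives £23,000.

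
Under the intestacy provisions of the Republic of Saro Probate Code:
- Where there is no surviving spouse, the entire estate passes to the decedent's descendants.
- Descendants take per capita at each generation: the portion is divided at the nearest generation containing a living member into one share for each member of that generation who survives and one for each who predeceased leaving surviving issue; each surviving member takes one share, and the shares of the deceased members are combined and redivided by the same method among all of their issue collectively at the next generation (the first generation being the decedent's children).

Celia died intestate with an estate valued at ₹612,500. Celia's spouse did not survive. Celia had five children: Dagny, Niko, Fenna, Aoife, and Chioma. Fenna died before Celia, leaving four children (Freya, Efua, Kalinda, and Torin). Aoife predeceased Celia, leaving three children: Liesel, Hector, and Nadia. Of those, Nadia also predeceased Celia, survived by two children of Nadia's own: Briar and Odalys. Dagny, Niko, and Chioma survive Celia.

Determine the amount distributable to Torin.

Torin receives ₹35,000.

The entire ₹612,500 passes to the descendants.
That amount (₹612,500) is divided at the children's generation into 5 shares of ₹122,500. Dagny, Niko, and Chioma each take ₹122,500. The 2 shares of the deceased (Fenna and Aoife) are combined into a pool of ₹245,000.
That pool (₹245,000) is divided at the grandchildren's generation into 7 shares of ₹35,000. Freya, Efua, Kalinda, Torin, Liesel, and Hector each take ₹35,000. The remaining share for the deceased Nadia (₹35,000) is carried to the next generation.
That pool (₹35,000) is divided at the great-grandchildren's generation equally among Briar and Odalys: ₹17,500 each.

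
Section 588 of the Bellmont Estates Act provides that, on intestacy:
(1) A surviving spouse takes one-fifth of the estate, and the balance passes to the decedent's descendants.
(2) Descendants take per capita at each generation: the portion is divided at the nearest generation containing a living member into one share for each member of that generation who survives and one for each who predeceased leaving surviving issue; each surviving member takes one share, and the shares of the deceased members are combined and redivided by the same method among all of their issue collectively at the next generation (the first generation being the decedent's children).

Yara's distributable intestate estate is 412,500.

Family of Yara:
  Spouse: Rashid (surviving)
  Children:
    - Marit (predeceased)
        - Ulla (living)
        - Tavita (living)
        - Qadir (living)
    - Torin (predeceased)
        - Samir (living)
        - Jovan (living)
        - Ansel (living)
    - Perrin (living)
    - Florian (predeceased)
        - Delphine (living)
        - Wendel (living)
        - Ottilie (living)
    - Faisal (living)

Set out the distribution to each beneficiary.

Rashid: 82,500; Ulla: 22,000; Tavita: 22,000; Qadir: 22,000; Samir: 22,000; Jovan: 22,000; Ansel: 22,000; Perrin: 66,000; Delphine: 22,000; Wendel: 22,000; Ottilie: 22,000; Faisal: 66,000

Rashid takes one-fifth of 412,500 = 82,500. The remaining 330,000 passes to the descendants.
The descendants' portion (330,000) is divided at the children's generation into 5 shares of 66,000. Perrin and Faisal each take 66,000. The 3 shares of the deceased (Marit, Torin, and Florian) are combined into a pool of 198,000.
That pool (198,000) is divided at the grandchildren's generation equally among Ulla, Tavita, Qadir, Samir, Jovan, Ansel, Delphine, Wendel, and Ottilie: 22,000 each.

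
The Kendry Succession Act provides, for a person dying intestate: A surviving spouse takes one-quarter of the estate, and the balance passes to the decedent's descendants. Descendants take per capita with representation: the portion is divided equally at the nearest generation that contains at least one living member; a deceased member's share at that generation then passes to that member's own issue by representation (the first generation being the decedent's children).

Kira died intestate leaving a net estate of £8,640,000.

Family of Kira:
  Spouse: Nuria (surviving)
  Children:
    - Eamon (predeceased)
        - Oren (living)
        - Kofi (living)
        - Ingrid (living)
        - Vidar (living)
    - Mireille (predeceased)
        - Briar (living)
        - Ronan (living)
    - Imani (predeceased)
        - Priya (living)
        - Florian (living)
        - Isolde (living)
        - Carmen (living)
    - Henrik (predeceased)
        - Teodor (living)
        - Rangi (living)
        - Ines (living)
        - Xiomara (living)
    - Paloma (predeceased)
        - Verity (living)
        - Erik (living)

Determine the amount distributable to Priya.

Nuria takes one-quarter of £8,640,000 = £2,160,000. The remaining £6,480,000 passes to the descendants.
No child survives, so the initial division is made at the grandchildren's generation.
The descendants' portion (£6,480,000) is divided into 16 shares of £405,000: Oren, Kofi, Ingrid, Vidar, Briar, Ronan, Priya, Florian, Isolde, Carmen, Teodor, Rangi, Ines, Xiomara, Verity, and Erik each take £405,000.

Priya receives £405,000.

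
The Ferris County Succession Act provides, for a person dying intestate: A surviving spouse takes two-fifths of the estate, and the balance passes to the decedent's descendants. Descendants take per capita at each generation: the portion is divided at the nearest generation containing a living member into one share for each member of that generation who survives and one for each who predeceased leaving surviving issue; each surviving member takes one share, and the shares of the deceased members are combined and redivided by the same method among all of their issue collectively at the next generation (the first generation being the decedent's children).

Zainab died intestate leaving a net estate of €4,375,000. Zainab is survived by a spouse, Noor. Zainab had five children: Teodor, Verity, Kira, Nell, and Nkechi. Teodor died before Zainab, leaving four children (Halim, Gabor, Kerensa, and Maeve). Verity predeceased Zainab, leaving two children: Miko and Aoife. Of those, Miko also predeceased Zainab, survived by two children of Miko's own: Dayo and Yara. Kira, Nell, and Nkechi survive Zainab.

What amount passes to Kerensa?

Kerensa receives €175,000.

Noor takes two-fifths of €4,375,000 = €1,750,000. The remaining €2,625,000 passes to the descendants.
The descendants' portion (€2,625,000) is divided at the children's generation into 5 shares of €525,000. Kira, Nell, and Nkechi each take €525,000. The 2 shares of the deceased (Teodor and Verity) are combined into a pool of €1,050,000.
That pool (€1,050,000) is divided at the grandchildren's generation into 6 shares of €175,000. Halim, Gabor, Kerensa, Maeve, and Aoife each take €175,000. The remaining share for the deceased Miko (€175,000) is carried to the next generation.
That pool (€175,000) is divided at the great-grandchildren's generation equally among Dayo and Yara: €87,500 each.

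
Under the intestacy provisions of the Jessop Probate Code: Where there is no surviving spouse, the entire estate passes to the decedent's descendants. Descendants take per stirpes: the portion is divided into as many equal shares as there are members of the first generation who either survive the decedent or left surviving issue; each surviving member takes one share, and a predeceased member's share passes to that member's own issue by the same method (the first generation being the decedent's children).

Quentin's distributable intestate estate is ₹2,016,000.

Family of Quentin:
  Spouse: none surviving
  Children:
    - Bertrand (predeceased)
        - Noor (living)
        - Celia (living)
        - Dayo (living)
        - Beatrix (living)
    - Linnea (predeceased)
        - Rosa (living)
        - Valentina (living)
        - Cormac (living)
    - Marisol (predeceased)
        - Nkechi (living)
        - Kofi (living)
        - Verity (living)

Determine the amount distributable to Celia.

The entire ₹2,016,000 passes to the descendants.
That amount (₹2,016,000) is divided into 3 shares of ₹672,000: Bertrand's ₹672,000 share passes to Bertrand's issue; Linnea's ₹672,000 share passes to Linnea's issue; Marisol's ₹672,000 share passes to Marisol's issue.
Bertrand's share (₹672,000) is divided into 4 shares of ₹168,000: Noor, Celia, Dayo, and Beatrix each take ₹168,000.
Linnea's share (₹672,000) is divided into 3 shares of ₹224,000: Rosa, Valentina, and Cormac each take ₹224,000.
Marisol's share (₹672,000) is divided into 3 shares of ₹224,000: Nkechi, Kofi, and Verity each take ₹224,000.

Celia receives ₹168,000.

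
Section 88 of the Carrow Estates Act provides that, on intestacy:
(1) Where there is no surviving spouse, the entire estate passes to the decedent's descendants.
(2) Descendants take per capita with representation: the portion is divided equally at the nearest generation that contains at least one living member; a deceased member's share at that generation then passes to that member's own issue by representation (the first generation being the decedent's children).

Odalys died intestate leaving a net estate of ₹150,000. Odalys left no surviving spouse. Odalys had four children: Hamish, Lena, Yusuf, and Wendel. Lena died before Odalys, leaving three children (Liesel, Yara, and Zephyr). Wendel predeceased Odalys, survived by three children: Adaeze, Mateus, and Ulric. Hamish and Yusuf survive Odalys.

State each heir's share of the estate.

Hamish: ₹37,500; Liesel: ₹12,500; Yara: ₹12,500; Zephyr: ₹12,500; Yusuf: ₹37,500; Adaeze: ₹12,500; Mateus: ₹12,500; Ulric: ₹12,500

The entire ₹150,000 passes to the descendants.
That amount (₹150,000) is divided into 4 shares of ₹37,500: Hamish and Yusuf each take ₹37,500; Lena's ₹37,500 share passes to Lena's issue; Wendel's ₹37,500 share passes to Wendel's issue.
Lena's share (₹37,500) is divided into 3 shares of ₹12,500: Liesel, Yara, and Zephyr each take ₹12,500.
Wendel's share (₹37,500) is divided into 3 shares of ₹12,500: Adaeze, Mateus, and Ulric each take ₹12,500.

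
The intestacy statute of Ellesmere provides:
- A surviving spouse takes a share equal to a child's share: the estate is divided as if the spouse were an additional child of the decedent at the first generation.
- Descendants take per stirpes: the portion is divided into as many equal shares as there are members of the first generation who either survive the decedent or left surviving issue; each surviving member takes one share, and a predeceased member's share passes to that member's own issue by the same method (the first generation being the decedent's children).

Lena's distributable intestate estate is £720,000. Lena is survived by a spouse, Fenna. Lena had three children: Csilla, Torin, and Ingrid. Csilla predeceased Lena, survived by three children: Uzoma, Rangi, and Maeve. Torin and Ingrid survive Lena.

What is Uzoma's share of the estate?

Uzoma receives £60,000.

The spouse counts as an additional share at the children's level, so there are 4 primary shares of £180,000. Fenna takes one such share (£180,000).
The children's combined portion (£540,000) is divided into 3 shares of £180,000: Torin and Ingrid each take £180,000; Csilla's £180,000 share passes to Csilla's issue.
Csilla's share (£180,000) is divided into 3 shares of £60,000: Uzoma, Rangi, and Maeve each take £60,000.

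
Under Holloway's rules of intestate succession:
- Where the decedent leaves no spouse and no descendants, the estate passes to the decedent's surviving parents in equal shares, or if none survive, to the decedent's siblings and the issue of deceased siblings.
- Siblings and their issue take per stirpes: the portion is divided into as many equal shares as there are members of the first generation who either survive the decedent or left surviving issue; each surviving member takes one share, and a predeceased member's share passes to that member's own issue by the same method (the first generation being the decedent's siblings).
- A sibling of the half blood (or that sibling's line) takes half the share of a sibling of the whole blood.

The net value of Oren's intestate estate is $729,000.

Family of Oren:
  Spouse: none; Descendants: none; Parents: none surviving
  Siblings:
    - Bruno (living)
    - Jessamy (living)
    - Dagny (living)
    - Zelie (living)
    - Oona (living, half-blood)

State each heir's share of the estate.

The entire $729,000 passes to the siblings and their issue.
Counting each half-blood sibling's line as half a unit, there are 9/2 units in $729,000, so one unit is $162,000. Whole-blood lines (Bruno, Jessamy, Dagny, and Zelie) take $162,000 each; half-blood lines (Oona) take $81,000 each.

Bruno: $162,000; Jessamy: $162,000; Dagny: $162,000; Zelie: $162,000; Oona: $81,000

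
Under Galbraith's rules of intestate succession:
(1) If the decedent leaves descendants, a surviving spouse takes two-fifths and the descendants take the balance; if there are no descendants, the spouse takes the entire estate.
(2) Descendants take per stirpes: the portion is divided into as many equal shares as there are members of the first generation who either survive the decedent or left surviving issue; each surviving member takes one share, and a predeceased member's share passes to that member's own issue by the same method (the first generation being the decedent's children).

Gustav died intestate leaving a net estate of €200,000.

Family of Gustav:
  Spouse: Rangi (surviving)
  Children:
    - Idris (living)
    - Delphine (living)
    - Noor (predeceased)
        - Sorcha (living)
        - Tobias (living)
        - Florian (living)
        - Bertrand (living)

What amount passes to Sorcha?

Sorcha receives €10,000.

Rangi takes two-fifths of €200,000 = €80,000. The remaining €120,000 passes to the descendants.
The descendants' portion (€120,000) is divided into 3 shares of €40,000: Idris and Delphine each take €40,000; Noor's €40,000 share passes to Noor's issue.
Noor's share (€40,000) is divided into 4 shares of €10,000: Sorcha, Tobias, Florian, and Bertrand each take €10,000.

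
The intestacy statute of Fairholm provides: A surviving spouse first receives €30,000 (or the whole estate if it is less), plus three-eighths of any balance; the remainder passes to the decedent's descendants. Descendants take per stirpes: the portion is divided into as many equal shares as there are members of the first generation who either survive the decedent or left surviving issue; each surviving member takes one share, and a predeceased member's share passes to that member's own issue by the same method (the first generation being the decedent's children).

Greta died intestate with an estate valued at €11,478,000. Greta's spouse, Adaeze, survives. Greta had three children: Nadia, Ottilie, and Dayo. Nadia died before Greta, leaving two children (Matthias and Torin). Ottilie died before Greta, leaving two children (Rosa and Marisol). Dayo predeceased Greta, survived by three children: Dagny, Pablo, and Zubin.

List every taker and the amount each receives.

Adaeze first takes €30,000, leaving a balance of €11,448,000. Adaeze then takes three-eighths of the balance (€4,293,000), for a total of €4,323,000. The remaining €7,155,000 passes to the descendants.
The descendants' portion (€7,155,000) is divided into 3 shares of €2,385,000: Nadia's €2,385,000 share passes to Nadia's issue; Ottilie's €2,385,000 share passes to Ottilie's issue; Dayo's €2,385,000 share passes to Dayo's issue.
Nadia's share (€2,385,000) is divided into 2 shares of €1,192,500: Matthias and Torin each take €1,192,500.
Ottilie's share (€2,385,000) is divided into 2 shares of €1,192,500: Rosa and Marisol each take €1,192,500.
Dayo's share (€2,385,000) is divided into 3 shares of €795,000: Dagny, Pablo, and Zubin each take €795,000.

Adaeze: €4,323,000; Matthias: €1,192,500; Torin: €1,192,500; Rosa: €1,192,500; Marisol: €1,192,500; Dagny: €795,000; Pablo: €795,000; Zubin: €795,000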